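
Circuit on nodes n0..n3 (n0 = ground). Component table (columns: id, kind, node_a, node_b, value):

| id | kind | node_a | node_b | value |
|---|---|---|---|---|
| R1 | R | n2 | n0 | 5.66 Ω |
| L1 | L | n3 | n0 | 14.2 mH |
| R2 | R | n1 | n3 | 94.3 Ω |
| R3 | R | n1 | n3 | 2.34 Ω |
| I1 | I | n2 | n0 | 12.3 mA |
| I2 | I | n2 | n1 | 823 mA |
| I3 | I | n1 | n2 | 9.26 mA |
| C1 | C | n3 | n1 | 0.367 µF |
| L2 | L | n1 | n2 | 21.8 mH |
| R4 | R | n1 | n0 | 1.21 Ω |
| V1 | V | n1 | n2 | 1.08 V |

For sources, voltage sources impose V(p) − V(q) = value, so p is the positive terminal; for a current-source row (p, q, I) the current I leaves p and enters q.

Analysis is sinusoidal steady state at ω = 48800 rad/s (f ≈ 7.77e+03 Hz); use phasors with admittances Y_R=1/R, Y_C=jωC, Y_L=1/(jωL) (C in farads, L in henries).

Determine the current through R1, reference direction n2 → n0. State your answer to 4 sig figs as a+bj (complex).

MNA unknowns: 3 node voltages V₁..V_3 plus 1 source current (V1)
R1: Y=0.1767+0.000j on G[2,0]
L1: Y=0.000-0.001443j on G[3,0]
R2: Y=0.01060+0.000j on G[1,3]
R3: Y=0.4274+0.000j on G[1,3]
I1: z[2]−=0.0123, z[0]+=0.0123
I2: z[2]−=0.823, z[1]+=0.823
I3: z[1]−=0.00926, z[2]+=0.00926
C1: Y=0.000+0.01791j on G[3,1]
L2: Y=0.000-0.0009400j on G[1,2]
R4: Y=0.8264+0.000j on G[1,0]
V1: row V1−V2=1.08, i_V1 at 1,2
solve → V1=0.1780+0.0002560j, V2=-0.9020+0.0002560j, V3=0.1780+0.0008416j
aux → i_V1=0.6667+0.001060j

-0.1594+4.524e-05j A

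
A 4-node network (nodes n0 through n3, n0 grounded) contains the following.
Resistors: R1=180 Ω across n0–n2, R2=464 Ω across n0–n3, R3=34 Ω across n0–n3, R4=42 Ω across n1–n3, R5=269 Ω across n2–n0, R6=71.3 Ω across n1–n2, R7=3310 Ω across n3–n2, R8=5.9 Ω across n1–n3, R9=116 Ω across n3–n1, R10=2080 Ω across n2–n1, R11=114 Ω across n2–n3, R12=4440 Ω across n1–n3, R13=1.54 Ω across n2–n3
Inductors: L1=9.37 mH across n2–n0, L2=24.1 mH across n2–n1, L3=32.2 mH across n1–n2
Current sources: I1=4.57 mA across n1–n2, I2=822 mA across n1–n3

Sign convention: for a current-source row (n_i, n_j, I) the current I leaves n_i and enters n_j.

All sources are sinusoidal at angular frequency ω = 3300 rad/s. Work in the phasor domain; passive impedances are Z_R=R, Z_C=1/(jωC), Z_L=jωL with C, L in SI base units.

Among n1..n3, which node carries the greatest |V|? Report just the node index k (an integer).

Apply KCL at each of the 3 non-ground nodes and solve the resulting linear system.
Node n1: branches {R4, R6, R8, I1, R9, R10, L2, R12, L3, I2} → V_1 = -3.767-0.4571j
Node n2: branches {R1, L1, R5, R6, R7, I1, R10, L2, R11, R13, L3} → V_2 = -0.08333+0.01763j
Node n3: branches {R2, R3, R4, R7, R8, R9, R11, R12, R13, I2} → V_3 = 0.006417-0.09055j

1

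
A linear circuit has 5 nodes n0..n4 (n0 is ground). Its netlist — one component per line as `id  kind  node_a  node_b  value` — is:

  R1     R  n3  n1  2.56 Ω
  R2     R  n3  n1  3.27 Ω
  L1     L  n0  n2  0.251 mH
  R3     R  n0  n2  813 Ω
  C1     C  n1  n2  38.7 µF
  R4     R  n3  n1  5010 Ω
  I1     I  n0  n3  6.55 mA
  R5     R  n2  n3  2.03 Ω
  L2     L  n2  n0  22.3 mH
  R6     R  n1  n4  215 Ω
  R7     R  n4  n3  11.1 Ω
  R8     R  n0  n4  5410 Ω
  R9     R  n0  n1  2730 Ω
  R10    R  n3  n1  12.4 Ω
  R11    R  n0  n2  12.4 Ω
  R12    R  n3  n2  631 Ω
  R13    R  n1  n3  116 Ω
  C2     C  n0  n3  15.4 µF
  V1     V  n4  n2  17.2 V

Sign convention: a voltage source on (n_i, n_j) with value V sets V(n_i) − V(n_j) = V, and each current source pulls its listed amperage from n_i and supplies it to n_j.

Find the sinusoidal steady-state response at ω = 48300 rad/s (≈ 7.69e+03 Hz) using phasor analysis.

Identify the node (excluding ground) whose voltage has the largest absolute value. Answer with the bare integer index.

Apply KCL at each of the 4 non-ground nodes and solve the resulting linear system.
Node n1: branches {R1, R2, C1, R4, R6, R9, R10, R13} → V_1 = -1.157-0.4200j
Node n2: branches {L1, R3, C1, R5, L2, R11, R12, V1} → V_2 = -1.275+0.04687j
Node n3: branches {R1, R2, R4, I1, R5, R7, R10, R12, R13, C2} → V_3 = -0.1480-0.1406j
Node n4: branches {R6, R7, R8, V1} → V_4 = 15.92+0.04687j
Source currents: i(V1)=-1.530-0.01907j

4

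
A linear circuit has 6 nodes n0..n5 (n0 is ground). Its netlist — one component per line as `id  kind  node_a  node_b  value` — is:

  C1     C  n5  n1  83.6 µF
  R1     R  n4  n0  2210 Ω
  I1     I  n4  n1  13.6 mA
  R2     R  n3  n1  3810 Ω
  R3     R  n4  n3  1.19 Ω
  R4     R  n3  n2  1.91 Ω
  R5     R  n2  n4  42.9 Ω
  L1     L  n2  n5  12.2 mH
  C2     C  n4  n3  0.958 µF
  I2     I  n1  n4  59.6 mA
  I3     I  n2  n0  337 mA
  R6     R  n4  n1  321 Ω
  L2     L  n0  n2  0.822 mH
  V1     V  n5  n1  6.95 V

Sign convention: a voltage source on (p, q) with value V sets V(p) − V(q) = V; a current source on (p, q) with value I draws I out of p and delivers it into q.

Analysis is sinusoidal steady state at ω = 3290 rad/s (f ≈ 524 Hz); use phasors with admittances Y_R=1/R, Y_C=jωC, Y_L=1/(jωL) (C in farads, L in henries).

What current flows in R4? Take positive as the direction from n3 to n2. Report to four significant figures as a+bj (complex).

0.02036-0.002365j A

MNA unknowns: 5 node voltages V₁..V_5 plus 1 source current (V1)
C1: Y=0.000+0.2750j on G[5,1]
R1: Y=0.0004525+0.000j on G[4,0]
I1: z[4]−=0.0136, z[1]+=0.0136
R2: Y=0.0002625+0.000j on G[3,1]
R3: Y=0.8403+0.000j on G[4,3]
R4: Y=0.5236+0.000j on G[3,2]
R5: Y=0.02331+0.000j on G[2,4]
L1: Y=0.000-0.02491j on G[2,5]
C2: Y=0.000+0.003152j on G[4,3]
I2: z[1]−=0.0596, z[4]+=0.0596
I3: z[2]−=0.337, z[0]+=0.337
R6: Y=0.003115+0.000j on G[4,1]
L2: Y=0.000-0.3698j on G[0,2]
V1: row V5−V1=6.95, i_V1 at 5,1
solve → V1=-7.069-1.791j, V2=-0.001124-0.9115j, V3=0.03776-0.9160j, V4=0.06420-0.9186j, V5=-0.1194-1.791j
aux → i_V1=0.02191-1.915j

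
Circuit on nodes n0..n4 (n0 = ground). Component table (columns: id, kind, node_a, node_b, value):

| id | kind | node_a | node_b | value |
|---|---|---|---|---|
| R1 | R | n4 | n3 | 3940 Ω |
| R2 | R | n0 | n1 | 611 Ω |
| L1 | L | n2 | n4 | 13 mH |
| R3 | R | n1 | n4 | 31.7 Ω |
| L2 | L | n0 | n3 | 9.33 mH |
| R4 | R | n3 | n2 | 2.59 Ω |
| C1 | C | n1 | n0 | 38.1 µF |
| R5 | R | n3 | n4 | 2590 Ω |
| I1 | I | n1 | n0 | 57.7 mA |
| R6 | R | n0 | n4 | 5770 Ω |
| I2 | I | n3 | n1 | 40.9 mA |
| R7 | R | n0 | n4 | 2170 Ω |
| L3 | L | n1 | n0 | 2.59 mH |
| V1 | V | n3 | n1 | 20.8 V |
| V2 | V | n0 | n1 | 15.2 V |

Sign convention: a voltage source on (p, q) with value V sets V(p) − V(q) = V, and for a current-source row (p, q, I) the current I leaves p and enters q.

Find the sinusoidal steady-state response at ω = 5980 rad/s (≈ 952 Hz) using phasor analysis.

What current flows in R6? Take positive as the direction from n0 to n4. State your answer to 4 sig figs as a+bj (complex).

0.002021+0.001156j A

MNA unknowns: 4 node voltages V₁..V_4 plus 2 source currents (V1, V2)
R1: Y=0.0002538+0.000j on G[4,3]
R2: Y=0.001637+0.000j on G[0,1]
L1: Y=0.000-0.01286j on G[2,4]
R3: Y=0.03155+0.000j on G[1,4]
L2: Y=0.000-0.01792j on G[0,3]
R4: Y=0.3861+0.000j on G[3,2]
C1: Y=0.000+0.2278j on G[1,0]
R5: Y=0.0003861+0.000j on G[3,4]
I1: z[1]−=0.0577, z[0]+=0.0577
R6: Y=0.0001733+0.000j on G[0,4]
I2: z[3]−=0.0409, z[1]+=0.0409
R7: Y=0.0004608+0.000j on G[0,4]
L3: Y=0.000-0.06457j on G[1,0]
V1: row V3−V1=20.8, i_V1 at 3,1
V2: row V0−V1=15.2, i_V2 at 0,1
solve → V1=-15.20+0.000j, V2=5.359+0.5671j, V3=5.600+0.000j, V4=-11.66-6.672j
aux → i_V1=-0.1451+0.3151j, i_V2=0.02543-2.586j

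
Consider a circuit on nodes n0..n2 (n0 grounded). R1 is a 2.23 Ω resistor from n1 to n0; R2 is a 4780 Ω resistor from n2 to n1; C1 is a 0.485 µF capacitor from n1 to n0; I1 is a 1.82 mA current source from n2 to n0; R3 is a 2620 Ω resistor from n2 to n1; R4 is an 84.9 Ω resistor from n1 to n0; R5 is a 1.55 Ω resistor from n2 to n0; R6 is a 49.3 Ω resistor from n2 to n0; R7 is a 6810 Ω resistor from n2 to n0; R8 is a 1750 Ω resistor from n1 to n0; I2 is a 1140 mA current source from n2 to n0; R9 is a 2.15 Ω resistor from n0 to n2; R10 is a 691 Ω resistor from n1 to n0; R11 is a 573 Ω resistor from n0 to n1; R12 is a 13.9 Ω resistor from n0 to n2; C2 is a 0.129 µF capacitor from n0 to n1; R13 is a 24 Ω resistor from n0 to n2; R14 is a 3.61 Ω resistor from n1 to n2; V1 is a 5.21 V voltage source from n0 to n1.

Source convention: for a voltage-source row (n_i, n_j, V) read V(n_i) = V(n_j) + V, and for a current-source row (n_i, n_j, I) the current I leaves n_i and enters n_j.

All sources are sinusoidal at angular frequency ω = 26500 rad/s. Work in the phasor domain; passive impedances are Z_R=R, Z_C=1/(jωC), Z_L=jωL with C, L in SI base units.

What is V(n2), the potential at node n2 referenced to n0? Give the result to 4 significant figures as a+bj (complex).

Element admittances at ω=26500 rad/s:
  Y(R1) = 0.4484+0.000j S between n1,n0
  Y(R2) = 0.0002092+0.000j S between n2,n1
  Y(C1) = 0.000+0.01285j S between n1,n0
  I1: injects 0.00182 A into n0 (from n2)
  Y(R3) = 0.0003817+0.000j S between n2,n1
  Y(R4) = 0.01178+0.000j S between n1,n0
  Y(R5) = 0.6452+0.000j S between n2,n0
  Y(R6) = 0.02028+0.000j S between n2,n0
  Y(R7) = 0.0001468+0.000j S between n2,n0
  Y(R8) = 0.0005714+0.000j S between n1,n0
  I2: injects 1.14 A into n0 (from n2)
  Y(R9) = 0.4651+0.000j S between n0,n2
  Y(R10) = 0.001447+0.000j S between n1,n0
  Y(R11) = 0.001745+0.000j S between n0,n1
  Y(R12) = 0.07194+0.000j S between n0,n2
  Y(C2) = 0.000+0.003419j S between n0,n1
  Y(R13) = 0.04167+0.000j S between n0,n2
  Y(R14) = 0.2770+0.000j S between n1,n2
  V1: constraint V(n0)−V(n1) = 5.21
Assemble and solve the 3×3 MNA system:
  V(n1)=-5.210+0.000j  V(n2)=-1.701+0.000j
  i(V1)=-3.392-0.08477j

-1.701+0.000j V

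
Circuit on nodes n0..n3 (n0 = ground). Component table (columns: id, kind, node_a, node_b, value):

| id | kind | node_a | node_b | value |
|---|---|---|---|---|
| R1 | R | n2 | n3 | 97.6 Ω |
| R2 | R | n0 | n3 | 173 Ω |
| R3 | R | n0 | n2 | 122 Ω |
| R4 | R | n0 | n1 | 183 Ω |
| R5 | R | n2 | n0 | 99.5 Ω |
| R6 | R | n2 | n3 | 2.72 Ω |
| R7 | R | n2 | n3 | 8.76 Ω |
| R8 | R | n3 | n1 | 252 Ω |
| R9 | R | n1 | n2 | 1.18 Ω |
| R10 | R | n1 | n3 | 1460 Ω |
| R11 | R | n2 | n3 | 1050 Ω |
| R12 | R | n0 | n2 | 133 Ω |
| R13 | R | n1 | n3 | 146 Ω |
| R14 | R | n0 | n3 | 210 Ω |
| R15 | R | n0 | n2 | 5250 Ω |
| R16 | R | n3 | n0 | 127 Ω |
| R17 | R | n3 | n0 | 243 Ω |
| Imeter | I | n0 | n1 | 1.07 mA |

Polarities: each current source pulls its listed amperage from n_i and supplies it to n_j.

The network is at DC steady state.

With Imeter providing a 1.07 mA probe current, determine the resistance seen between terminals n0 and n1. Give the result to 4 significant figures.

R_eq = 19.78 Ω

MNA unknowns: 3 node voltages V₁..V_3
R1: Y=0.01025 on G[2,3]
R2: Y=0.005780 on G[0,3]
R3: Y=0.008197 on G[0,2]
R4: Y=0.005464 on G[0,1]
R5: Y=0.01005 on G[2,0]
R6: Y=0.3676 on G[2,3]
R7: Y=0.1142 on G[2,3]
R8: Y=0.003968 on G[3,1]
R9: Y=0.8475 on G[1,2]
R10: Y=0.0006849 on G[1,3]
R11: Y=0.0009524 on G[2,3]
R12: Y=0.007519 on G[0,2]
R13: Y=0.006849 on G[1,3]
R14: Y=0.004762 on G[0,3]
R15: Y=0.0001905 on G[0,2]
R16: Y=0.007874 on G[3,0]
R17: Y=0.004115 on G[3,0]
Imeter: z[0]−=0.00107, z[1]+=0.00107
solve → V1=0.02117, V2=0.02007, V3=0.01924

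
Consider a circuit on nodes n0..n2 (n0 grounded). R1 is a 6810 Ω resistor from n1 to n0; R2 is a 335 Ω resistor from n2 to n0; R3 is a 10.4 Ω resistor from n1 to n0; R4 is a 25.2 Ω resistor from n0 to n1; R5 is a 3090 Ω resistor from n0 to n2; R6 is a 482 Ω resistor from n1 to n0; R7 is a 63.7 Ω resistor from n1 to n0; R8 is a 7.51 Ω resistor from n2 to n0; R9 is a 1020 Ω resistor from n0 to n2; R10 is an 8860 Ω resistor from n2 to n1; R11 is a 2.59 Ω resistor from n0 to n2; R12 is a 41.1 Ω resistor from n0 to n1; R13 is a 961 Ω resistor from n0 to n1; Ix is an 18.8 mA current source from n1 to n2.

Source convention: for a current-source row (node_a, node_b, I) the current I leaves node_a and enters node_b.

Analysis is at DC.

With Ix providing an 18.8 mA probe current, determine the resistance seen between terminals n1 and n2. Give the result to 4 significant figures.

R_eq = 7.486 Ω

MNA unknowns: 2 node voltages V₁..V_2
R1: Y=0.0001468 on G[1,0]
R2: Y=0.002985 on G[2,0]
R3: Y=0.09615 on G[1,0]
R4: Y=0.03968 on G[0,1]
R5: Y=0.0003236 on G[0,2]
R6: Y=0.002075 on G[1,0]
R7: Y=0.01570 on G[1,0]
R8: Y=0.1332 on G[2,0]
R9: Y=0.0009804 on G[0,2]
R10: Y=0.0001129 on G[2,1]
R11: Y=0.3861 on G[0,2]
R12: Y=0.02433 on G[0,1]
R13: Y=0.001041 on G[0,1]
Ix: z[1]−=0.0188, z[2]+=0.0188
solve → V1=-0.1049, V2=0.03588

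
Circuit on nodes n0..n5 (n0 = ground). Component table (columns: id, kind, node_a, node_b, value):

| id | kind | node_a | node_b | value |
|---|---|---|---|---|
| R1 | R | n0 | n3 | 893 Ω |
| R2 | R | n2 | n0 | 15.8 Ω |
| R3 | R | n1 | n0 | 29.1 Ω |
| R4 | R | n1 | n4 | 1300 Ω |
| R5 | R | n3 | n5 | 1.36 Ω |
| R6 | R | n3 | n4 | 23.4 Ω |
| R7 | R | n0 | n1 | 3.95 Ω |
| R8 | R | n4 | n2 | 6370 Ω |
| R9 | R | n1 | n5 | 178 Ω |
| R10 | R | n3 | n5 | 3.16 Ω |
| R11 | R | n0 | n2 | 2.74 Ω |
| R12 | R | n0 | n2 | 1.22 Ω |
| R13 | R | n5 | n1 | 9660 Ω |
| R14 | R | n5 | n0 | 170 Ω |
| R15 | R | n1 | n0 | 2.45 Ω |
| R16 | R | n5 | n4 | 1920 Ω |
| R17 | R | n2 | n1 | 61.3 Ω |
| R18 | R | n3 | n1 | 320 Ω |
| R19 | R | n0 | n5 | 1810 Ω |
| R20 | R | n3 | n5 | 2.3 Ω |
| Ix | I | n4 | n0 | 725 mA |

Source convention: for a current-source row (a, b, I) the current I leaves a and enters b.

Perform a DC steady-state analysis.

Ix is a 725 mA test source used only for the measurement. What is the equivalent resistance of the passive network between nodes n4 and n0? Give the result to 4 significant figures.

Apply KCL at each of the 5 non-ground nodes and solve the resulting linear system.
Node n1: branches {R3, R4, R7, R9, R13, R15, R17, R18} → V_1 = -0.5680
Node n2: branches {R2, R8, R11, R12, R17} → V_2 = -0.01442
Node n3: branches {R1, R5, R6, R10, R18, R20} → V_3 = -41.56
Node n4: branches {R4, R6, R8, R16, Ix} → V_4 = -57.10
Node n5: branches {R5, R9, R10, R13, R14, R16, R19, R20} → V_5 = -41.23

R_eq = 78.76 Ω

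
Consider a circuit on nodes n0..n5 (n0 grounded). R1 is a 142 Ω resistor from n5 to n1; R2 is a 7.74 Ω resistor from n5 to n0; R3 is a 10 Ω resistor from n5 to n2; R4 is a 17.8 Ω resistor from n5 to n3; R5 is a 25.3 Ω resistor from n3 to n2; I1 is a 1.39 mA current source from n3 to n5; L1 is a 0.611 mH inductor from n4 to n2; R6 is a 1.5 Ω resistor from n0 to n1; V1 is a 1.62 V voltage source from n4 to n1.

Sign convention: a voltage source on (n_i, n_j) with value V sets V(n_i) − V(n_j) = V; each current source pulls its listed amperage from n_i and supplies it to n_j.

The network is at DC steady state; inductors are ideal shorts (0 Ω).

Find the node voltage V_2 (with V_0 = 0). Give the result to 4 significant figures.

1.484 V

Apply KCL at each of the 5 non-ground nodes and solve the resulting linear system.
Node n1: branches {R1, R6, V1} → V_1 = -0.1363
Node n2: branches {R3, R5, L1} → V_2 = 1.484
Node n3: branches {R4, R5, I1} → V_3 = 1.011
Node n4: branches {L1, V1} → V_4 = 1.484
Node n5: branches {R1, R2, R3, R4, I1} → V_5 = 0.7031
Source currents: i(L1)=0.09675, i(V1)=-0.09675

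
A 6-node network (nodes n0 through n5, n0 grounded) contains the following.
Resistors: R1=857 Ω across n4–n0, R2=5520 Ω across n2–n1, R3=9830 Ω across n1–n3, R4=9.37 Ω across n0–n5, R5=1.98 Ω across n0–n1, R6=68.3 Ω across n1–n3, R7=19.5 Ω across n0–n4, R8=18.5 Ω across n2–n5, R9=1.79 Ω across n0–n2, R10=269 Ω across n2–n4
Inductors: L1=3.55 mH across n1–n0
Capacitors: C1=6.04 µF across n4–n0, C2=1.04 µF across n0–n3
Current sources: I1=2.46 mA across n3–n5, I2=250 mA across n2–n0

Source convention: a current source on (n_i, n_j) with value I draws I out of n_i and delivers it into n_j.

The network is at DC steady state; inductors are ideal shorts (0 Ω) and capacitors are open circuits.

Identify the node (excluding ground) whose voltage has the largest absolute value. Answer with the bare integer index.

2

MNA unknowns: 5 node voltages V₁..V_5 plus 1 source current (L1)
R1: Y=0.001167 on G[4,0]
R2: Y=0.0001812 on G[2,1]
R3: Y=0.0001017 on G[1,3]
R4: Y=0.1067 on G[0,5]
R5: Y=0.5051 on G[0,1]
L1: row V1−V0=0, i_L1 at 1,0
C1: Y=0.000 on G[4,0]
R6: Y=0.01464 on G[1,3]
R7: Y=0.05128 on G[0,4]
I1: z[3]−=0.00246, z[5]+=0.00246
R8: Y=0.05405 on G[2,5]
R9: Y=0.5587 on G[0,2]
R10: Y=0.003717 on G[2,4]
C2: Y=0.000 on G[0,3]
I2: z[2]−=0.25, z[0]+=0.25
solve → V1=0.000, V2=-0.4165, V3=-0.1669, V4=-0.02757, V5=-0.1247
aux → i_L1=-0.002535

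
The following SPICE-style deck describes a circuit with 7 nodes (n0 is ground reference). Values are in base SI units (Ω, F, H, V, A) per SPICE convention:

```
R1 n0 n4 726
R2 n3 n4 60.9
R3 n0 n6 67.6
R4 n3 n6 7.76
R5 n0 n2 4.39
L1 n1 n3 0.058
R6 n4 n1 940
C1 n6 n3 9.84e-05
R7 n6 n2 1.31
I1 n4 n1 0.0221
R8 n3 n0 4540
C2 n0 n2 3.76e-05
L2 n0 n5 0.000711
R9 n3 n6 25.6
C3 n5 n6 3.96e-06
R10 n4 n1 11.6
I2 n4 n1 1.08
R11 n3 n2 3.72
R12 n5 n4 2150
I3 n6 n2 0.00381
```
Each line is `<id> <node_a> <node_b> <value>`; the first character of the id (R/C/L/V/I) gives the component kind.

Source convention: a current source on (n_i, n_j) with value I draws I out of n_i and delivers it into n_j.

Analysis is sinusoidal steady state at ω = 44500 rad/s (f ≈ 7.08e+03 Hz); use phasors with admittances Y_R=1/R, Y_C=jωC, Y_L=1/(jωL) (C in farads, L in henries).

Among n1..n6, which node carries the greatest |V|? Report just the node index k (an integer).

Apply KCL at each of the 6 non-ground nodes and solve the resulting linear system.
Node n1: branches {L1, R6, I1, R10, I2} → V_1 = 12.62+0.3231j
Node n2: branches {R5, R7, C2, R11, I3} → V_2 = -0.0002755-9.188e-05j
Node n3: branches {R2, R4, L1, C1, R8, R9, R11} → V_3 = -0.003926-0.0007294j
Node n4: branches {R1, R2, R6, I1, R10, I2, R12} → V_4 = -0.01050+0.2671j
Node n5: branches {L2, C3, R12} → V_5 = -0.003845-0.0005862j
Node n6: branches {R3, R4, C1, R7, R9, C3, I3} → V_6 = -0.003862-0.0004986j

1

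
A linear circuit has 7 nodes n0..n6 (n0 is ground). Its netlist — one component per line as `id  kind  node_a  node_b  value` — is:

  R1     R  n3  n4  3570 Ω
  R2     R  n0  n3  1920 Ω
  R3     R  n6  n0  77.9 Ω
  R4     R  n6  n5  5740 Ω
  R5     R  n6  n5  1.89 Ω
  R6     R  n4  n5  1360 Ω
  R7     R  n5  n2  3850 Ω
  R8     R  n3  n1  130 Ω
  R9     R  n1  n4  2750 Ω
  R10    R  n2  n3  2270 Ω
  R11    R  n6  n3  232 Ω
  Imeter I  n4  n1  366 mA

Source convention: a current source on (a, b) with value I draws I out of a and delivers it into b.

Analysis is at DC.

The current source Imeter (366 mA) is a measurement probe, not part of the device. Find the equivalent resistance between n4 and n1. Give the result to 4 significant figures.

R_eq = 843.6 Ω

Element admittances at DC:
  Y(R1) = 0.0002801 S between n3,n4
  Y(R2) = 0.0005208 S between n0,n3
  Y(R3) = 0.01284 S between n6,n0
  Y(R4) = 0.0001742 S between n6,n5
  Y(R5) = 0.5291 S between n6,n5
  Y(R6) = 0.0007353 S between n4,n5
  Y(R7) = 0.0002597 S between n5,n2
  Y(R8) = 0.007692 S between n3,n1
  Y(R9) = 0.0003636 S between n1,n4
  Y(R10) = 0.0004405 S between n2,n3
  Y(R11) = 0.004310 S between n6,n3
  Imeter: injects 0.366 A into n1 (from n4)
Assemble and solve the 6×6 MNA system:
  V(n1)=67.07  V(n2)=20.81  V(n3)=34.08  V(n4)=-241.7  V(n5)=-1.705  V(n6)=-1.383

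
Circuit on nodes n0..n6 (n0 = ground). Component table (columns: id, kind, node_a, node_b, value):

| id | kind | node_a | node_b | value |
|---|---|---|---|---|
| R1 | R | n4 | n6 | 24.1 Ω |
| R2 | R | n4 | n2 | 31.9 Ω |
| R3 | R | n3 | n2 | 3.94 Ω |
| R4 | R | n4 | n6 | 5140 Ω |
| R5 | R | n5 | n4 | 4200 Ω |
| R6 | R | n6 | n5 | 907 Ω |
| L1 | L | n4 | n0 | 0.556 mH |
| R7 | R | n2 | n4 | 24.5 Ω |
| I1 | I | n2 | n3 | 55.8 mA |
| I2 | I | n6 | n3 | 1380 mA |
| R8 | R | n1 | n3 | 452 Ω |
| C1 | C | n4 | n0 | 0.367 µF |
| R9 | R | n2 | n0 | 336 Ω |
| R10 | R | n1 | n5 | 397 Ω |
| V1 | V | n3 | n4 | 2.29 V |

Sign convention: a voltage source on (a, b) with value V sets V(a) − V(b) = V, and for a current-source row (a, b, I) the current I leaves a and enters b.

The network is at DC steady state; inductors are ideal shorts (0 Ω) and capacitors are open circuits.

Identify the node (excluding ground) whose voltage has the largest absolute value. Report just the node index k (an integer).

6

Apply KCL at each of the 6 non-ground nodes and solve the resulting linear system.
Node n1: branches {R8, R10} → V_1 = -5.955
Node n2: branches {R2, R3, R7, I1, R9} → V_2 = 1.597
Node n3: branches {R3, I1, I2, R8, V1} → V_3 = 2.290
Node n4: branches {R1, R2, R4, R5, L1, R7, C1, V1} → V_4 = 0.000
Node n5: branches {R5, R6, R10} → V_5 = -13.20
Node n6: branches {R1, R4, R6, I2} → V_6 = -32.59
Source currents: i(L1)=-0.004754, i(V1)=1.242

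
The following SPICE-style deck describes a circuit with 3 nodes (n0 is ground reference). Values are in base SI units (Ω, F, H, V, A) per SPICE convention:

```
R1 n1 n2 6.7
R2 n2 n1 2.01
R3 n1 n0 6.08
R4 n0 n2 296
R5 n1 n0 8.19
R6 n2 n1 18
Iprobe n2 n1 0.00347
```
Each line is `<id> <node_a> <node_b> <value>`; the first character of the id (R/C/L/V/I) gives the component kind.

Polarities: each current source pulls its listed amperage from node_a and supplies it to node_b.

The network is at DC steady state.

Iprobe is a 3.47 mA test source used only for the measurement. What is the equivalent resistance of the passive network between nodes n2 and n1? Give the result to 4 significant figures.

Element admittances at DC:
  Y(R1) = 0.1493 S between n1,n2
  Y(R2) = 0.4975 S between n2,n1
  Y(R3) = 0.1645 S between n1,n0
  Y(R4) = 0.003378 S between n0,n2
  Y(R5) = 0.1221 S between n1,n0
  Y(R6) = 0.05556 S between n2,n1
  Iprobe: injects 0.00347 A into n1 (from n2)
Assemble and solve the 2×2 MNA system:
  V(n1)=5.729e-05  V(n2)=-0.004860

R_eq = 1.417 Ω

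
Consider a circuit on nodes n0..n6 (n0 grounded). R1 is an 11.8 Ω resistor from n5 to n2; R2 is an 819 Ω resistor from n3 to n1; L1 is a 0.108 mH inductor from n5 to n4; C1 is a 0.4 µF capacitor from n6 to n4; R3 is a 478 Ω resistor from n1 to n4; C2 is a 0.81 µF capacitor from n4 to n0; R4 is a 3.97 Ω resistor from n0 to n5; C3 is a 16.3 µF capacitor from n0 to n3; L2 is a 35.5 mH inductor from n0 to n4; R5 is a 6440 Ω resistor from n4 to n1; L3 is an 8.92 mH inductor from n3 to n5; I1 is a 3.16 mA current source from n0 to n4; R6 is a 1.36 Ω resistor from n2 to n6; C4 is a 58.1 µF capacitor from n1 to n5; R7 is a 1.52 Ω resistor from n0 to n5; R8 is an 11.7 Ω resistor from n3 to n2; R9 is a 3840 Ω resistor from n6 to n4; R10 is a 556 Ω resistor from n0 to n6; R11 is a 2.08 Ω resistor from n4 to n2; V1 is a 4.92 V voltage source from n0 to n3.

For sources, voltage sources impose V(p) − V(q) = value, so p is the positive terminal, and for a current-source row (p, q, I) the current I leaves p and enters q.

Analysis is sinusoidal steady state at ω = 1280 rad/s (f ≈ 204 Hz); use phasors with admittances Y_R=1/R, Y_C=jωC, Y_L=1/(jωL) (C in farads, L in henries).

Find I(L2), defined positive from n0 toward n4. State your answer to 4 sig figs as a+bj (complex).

-0.007788-0.009043j A

Element admittances at ω=1280 rad/s:
  Y(R1) = 0.08475+0.000j S between n5,n2
  Y(R2) = 0.001221+0.000j S between n3,n1
  Y(L1) = 0.000-7.234j S between n5,n4
  Y(C1) = 0.000+0.0005120j S between n6,n4
  Y(R3) = 0.002092+0.000j S between n1,n4
  Y(C2) = 0.000+0.001037j S between n4,n0
  Y(R4) = 0.2519+0.000j S between n0,n5
  Y(C3) = 0.000+0.02086j S between n0,n3
  Y(L2) = 0.000-0.02201j S between n0,n4
  Y(R5) = 0.0001553+0.000j S between n4,n1
  Y(L3) = 0.000-0.08758j S between n3,n5
  I1: injects 0.00316 A into n4 (from n0)
  Y(R6) = 0.7353+0.000j S between n2,n6
  Y(C4) = 0.000+0.07437j S between n1,n5
  Y(R7) = 0.6579+0.000j S between n0,n5
  Y(R8) = 0.08547+0.000j S between n3,n2
  Y(R9) = 0.0002604+0.000j S between n6,n4
  Y(R10) = 0.001799+0.000j S between n0,n6
  Y(R11) = 0.4808+0.000j S between n4,n2
  V1: constraint V(n0)−V(n3) = 4.92
Assemble and solve the 7×7 MNA system:
  V(n1)=-0.4259+0.4670j  V(n2)=-1.000+0.3122j  V(n3)=-4.920+0.000j  V(n4)=-0.4109+0.3539j  V(n5)=-0.4149+0.3937j  V(n6)=-0.9978+0.3119j
  i(V1)=-0.3750+0.2647j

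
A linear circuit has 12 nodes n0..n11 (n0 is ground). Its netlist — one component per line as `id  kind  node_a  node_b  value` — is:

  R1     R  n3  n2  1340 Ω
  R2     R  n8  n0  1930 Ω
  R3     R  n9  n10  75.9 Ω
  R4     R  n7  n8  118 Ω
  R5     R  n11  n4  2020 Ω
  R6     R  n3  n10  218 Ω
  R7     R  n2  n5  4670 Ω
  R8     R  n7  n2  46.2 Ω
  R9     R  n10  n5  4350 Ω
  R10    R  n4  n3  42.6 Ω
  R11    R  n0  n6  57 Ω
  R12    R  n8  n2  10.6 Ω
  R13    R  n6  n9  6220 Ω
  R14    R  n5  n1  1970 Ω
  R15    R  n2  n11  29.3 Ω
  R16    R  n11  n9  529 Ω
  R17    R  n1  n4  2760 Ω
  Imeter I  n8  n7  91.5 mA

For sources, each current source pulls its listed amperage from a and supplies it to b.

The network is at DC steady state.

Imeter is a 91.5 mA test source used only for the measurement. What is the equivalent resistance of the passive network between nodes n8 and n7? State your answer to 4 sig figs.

R_eq = 38.34 Ω

Apply KCL at each of the 11 non-ground nodes and solve the resulting linear system.
Node n1: branches {R14, R17} → V_1 = 0.4895
Node n2: branches {R1, R7, R8, R12, R15} → V_2 = 0.5067
Node n3: branches {R1, R6, R10} → V_3 = 0.4865
Node n4: branches {R5, R10, R17} → V_4 = 0.4870
Node n5: branches {R7, R9, R14} → V_5 = 0.4913
Node n6: branches {R11, R13} → V_6 = 0.004350
Node n7: branches {R4, R8, Imeter} → V_7 = 3.361
Node n8: branches {R2, R4, R12, Imeter} → V_8 = -0.1473
Node n9: branches {R3, R13, R16} → V_9 = 0.4790
Node n10: branches {R3, R6, R9} → V_10 = 0.4811
Node n11: branches {R5, R15, R16} → V_11 = 0.5050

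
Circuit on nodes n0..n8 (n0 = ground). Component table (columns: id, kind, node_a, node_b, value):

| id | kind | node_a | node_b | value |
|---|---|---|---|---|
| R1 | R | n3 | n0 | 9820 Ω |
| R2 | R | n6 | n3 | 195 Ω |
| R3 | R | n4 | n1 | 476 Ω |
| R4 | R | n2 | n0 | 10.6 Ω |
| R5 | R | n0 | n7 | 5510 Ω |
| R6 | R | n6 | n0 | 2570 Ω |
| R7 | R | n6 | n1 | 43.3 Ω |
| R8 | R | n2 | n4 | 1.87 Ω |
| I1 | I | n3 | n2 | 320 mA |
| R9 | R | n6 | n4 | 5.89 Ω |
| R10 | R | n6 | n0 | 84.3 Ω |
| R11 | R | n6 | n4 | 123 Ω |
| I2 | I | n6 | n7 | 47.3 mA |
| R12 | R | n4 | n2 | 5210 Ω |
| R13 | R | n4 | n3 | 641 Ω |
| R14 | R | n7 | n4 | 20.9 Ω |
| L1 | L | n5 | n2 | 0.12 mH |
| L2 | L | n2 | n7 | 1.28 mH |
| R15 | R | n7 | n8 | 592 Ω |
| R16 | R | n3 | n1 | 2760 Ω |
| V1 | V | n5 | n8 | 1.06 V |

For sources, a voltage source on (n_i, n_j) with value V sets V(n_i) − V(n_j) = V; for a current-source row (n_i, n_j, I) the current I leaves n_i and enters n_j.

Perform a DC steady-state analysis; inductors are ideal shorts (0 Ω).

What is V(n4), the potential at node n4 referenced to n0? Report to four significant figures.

-0.3026 V

MNA unknowns: 8 node voltages V₁..V_8 plus 3 source currents (L1, L2, V1)
R1: Y=0.0001018 on G[3,0]
R2: Y=0.005128 on G[6,3]
R3: Y=0.002101 on G[4,1]
R4: Y=0.09434 on G[2,0]
R5: Y=0.0001815 on G[0,7]
R6: Y=0.0003891 on G[6,0]
R7: Y=0.02309 on G[6,1]
R8: Y=0.5348 on G[2,4]
I1: z[3]−=0.32, z[2]+=0.32
R9: Y=0.1698 on G[6,4]
R10: Y=0.01186 on G[6,0]
R11: Y=0.008130 on G[6,4]
I2: z[6]−=0.0473, z[7]+=0.0473
R12: Y=0.0001919 on G[4,2]
R13: Y=0.001560 on G[4,3]
R14: Y=0.04785 on G[7,4]
L1: row V5−V2=0, i_L1 at 5,2
L2: row V2−V7=0, i_L2 at 2,7
R15: Y=0.001689 on G[7,8]
R16: Y=0.0003623 on G[3,1]
V1: row V5−V8=1.06, i_V1 at 5,8
solve → V1=-2.298, V2=0.2820, V3=-46.21, V4=-0.3026, V5=0.2820, V6=-1.791, V7=0.2820, V8=-0.7780
aux → i_L1=0.001791, i_L2=-0.01749, i_V1=-0.001791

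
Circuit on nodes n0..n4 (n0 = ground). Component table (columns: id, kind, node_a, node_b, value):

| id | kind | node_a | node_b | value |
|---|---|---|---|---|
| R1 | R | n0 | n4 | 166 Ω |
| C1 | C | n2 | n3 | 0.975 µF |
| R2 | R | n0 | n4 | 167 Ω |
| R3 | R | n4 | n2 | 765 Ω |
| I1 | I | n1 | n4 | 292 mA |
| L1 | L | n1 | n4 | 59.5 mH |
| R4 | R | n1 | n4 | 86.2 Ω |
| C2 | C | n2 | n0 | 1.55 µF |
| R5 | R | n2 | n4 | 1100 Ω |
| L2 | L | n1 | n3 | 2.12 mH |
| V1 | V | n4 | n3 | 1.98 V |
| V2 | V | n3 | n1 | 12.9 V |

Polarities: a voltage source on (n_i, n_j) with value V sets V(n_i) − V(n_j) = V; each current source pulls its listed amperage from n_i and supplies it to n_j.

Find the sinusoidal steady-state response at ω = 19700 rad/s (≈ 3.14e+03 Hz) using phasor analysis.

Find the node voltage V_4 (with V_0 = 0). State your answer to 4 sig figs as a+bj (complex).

0.8601+1.022j V

Apply KCL at each of the 4 non-ground nodes and solve the resulting linear system.
Node n1: branches {I1, L1, R4, L2, V2} → V_1 = -14.02+1.022j
Node n2: branches {C1, R3, C2, R5} → V_2 = -0.4020+0.3383j
Node n3: branches {C1, L2, V1, V2} → V_3 = -1.120+1.022j
Node n4: branches {R1, R2, R3, I1, L1, R4, R5, V1} → V_4 = 0.8601+1.022j
Source currents: i(V1)=0.1062-0.001095j, i(V2)=0.1194+0.3216j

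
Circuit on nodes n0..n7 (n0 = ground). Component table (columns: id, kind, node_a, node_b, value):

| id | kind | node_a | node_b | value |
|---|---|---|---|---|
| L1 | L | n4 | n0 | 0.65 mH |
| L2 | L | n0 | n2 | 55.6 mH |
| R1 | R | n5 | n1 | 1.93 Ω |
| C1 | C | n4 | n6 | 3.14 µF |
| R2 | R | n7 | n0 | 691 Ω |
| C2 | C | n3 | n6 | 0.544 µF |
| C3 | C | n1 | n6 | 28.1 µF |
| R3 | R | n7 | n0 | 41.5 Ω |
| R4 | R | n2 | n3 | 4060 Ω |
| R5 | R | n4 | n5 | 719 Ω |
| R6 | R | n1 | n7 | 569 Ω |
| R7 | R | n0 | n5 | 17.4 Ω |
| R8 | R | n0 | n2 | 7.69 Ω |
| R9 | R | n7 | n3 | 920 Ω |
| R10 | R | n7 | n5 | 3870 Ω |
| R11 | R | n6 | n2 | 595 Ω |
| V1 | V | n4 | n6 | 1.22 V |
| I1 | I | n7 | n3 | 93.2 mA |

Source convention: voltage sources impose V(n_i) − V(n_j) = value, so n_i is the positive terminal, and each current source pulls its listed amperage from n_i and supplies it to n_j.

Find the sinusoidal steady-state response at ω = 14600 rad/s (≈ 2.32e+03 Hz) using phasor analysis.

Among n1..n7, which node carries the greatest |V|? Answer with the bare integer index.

3

MNA unknowns: 7 node voltages V₁..V_7 plus 1 source current (V1)
L1: Y=0.000-0.1054j on G[4,0]
L2: Y=0.000-0.001232j on G[0,2]
R1: Y=0.5181+0.000j on G[5,1]
C1: Y=0.000+0.04584j on G[4,6]
R2: Y=0.001447+0.000j on G[7,0]
C2: Y=0.000+0.007942j on G[3,6]
C3: Y=0.000+0.4103j on G[1,6]
R3: Y=0.02410+0.000j on G[7,0]
R4: Y=0.0002463+0.000j on G[2,3]
R5: Y=0.001391+0.000j on G[4,5]
R6: Y=0.001757+0.000j on G[1,7]
R7: Y=0.05747+0.000j on G[0,5]
R8: Y=0.1300+0.000j on G[0,2]
R9: Y=0.001087+0.000j on G[7,3]
R10: Y=0.0002584+0.000j on G[7,5]
R11: Y=0.001681+0.000j on G[6,2]
V1: row V4−V6=1.22, i_V1 at 4,6
I1: z[7]−=0.0932, z[3]+=0.0932
solve → V1=-0.8872+1.135j, V2=-0.007723-0.002758j, V3=0.8829-9.897j, V4=0.4822+1.240j, V5=-0.7967+1.022j, V6=-0.7378+1.240j, V7=-3.282-0.2967j
aux → i_V1=-0.1324-0.005424j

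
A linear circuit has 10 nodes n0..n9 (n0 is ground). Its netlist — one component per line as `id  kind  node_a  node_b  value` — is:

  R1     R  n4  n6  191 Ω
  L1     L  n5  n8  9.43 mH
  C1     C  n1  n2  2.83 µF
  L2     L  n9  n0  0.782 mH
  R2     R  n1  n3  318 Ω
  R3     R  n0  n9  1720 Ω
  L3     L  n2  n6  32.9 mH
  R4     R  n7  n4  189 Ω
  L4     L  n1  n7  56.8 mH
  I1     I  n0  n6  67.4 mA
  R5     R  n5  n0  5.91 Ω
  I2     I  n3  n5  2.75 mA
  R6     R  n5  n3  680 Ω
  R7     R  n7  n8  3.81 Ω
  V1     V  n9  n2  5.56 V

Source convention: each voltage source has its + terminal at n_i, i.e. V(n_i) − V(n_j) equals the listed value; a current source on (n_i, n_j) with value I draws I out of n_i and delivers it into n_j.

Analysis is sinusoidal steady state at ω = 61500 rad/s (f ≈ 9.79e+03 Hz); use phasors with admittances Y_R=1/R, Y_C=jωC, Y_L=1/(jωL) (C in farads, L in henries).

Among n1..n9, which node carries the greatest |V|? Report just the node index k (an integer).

6

Apply KCL at each of the 9 non-ground nodes and solve the resulting linear system.
Node n1: branches {C1, R2, L4} → V_1 = -5.011+1.130j
Node n2: branches {C1, L3, V1} → V_2 = -5.005+1.192j
Node n3: branches {R2, I2, R6} → V_3 = -3.931+0.7904j
Node n4: branches {R1, R4} → V_4 = 4.774+28.46j
Node n5: branches {L1, R5, I2, R6} → V_5 = 0.2500+0.06405j
Node n6: branches {R1, L3, I1} → V_6 = 14.90+30.34j
Node n7: branches {R4, L4, R7} → V_7 = -5.242+26.60j
Node n8: branches {L1, R7} → V_8 = -5.416+26.57j
Node n9: branches {L2, R3, V1} → V_9 = 0.5545+1.192j
Source currents: i(V1)=-0.02510+0.01084j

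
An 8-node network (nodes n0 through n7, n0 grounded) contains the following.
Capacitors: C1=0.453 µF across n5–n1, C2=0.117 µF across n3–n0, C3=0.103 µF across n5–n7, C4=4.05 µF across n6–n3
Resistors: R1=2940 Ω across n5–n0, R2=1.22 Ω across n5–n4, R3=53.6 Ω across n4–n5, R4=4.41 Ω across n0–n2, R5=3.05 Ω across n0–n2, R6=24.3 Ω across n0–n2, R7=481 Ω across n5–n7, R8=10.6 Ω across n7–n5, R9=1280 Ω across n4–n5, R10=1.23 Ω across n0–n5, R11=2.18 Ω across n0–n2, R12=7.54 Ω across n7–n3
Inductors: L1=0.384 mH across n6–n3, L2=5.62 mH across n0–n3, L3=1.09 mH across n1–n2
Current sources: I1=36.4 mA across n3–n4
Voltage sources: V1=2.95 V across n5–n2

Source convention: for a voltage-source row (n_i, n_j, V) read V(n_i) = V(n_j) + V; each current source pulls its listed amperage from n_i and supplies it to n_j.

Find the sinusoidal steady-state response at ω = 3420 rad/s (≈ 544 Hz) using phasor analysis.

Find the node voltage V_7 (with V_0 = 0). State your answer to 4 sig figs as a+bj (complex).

MNA unknowns: 7 node voltages V₁..V_7 plus 1 source current (V1)
C1: Y=0.000+0.001549j on G[5,1]
R1: Y=0.0003401+0.000j on G[5,0]
L1: Y=0.000-0.7615j on G[6,3]
C2: Y=0.000+0.0004001j on G[3,0]
R2: Y=0.8197+0.000j on G[5,4]
R3: Y=0.01866+0.000j on G[4,5]
I1: z[3]−=0.0364, z[4]+=0.0364
R4: Y=0.2268+0.000j on G[0,2]
R5: Y=0.3279+0.000j on G[0,2]
R6: Y=0.04115+0.000j on G[0,2]
L2: Y=0.000-0.05203j on G[0,3]
C3: Y=0.000+0.0003523j on G[5,7]
R7: Y=0.002079+0.000j on G[5,7]
R8: Y=0.09434+0.000j on G[7,5]
L3: Y=0.000-0.2683j on G[1,2]
R9: Y=0.0007813+0.000j on G[4,5]
C4: Y=0.000+0.01385j on G[6,3]
R10: Y=0.8130+0.000j on G[0,5]
R11: Y=0.4587+0.000j on G[0,2]
R12: Y=0.1326+0.000j on G[7,3]
V1: row V5−V2=2.95, i_V1 at 5,2
solve → V1=-1.316+0.01467j, V2=-1.299+0.01467j, V3=0.5308+0.5079j, V4=1.695+0.01467j, V5=1.651+0.01467j, V6=0.5308+0.5079j, V7=1.003+0.3013j
aux → i_V1=-1.369+0.01087j

1.003+0.3013j V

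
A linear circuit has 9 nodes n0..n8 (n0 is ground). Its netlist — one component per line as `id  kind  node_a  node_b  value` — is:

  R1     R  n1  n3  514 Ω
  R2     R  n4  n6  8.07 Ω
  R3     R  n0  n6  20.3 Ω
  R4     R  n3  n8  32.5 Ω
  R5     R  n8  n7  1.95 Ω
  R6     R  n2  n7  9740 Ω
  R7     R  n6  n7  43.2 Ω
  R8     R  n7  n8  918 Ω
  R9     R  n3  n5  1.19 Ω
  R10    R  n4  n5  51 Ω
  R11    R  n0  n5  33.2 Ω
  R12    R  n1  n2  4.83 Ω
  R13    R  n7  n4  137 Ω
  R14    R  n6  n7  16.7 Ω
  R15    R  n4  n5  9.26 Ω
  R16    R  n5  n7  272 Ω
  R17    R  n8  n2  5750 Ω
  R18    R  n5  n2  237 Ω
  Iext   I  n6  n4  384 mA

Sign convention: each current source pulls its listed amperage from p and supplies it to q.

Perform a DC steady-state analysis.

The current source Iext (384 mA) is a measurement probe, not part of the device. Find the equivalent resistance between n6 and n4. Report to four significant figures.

R_eq = 6.263 Ω

Apply KCL at each of the 8 non-ground nodes and solve the resulting linear system.
Node n1: branches {R1, R12} → V_1 = 1.075
Node n2: branches {R6, R12, R17, R18} → V_2 = 1.075
Node n3: branches {R1, R4, R9} → V_3 = 1.097
Node n4: branches {R2, R10, R13, R15, Iext} → V_4 = 1.709
Node n5: branches {R9, R10, R11, R15, R16, R18} → V_5 = 1.138
Node n6: branches {R2, R3, R7, R14, Iext} → V_6 = -0.6956
Node n7: branches {R5, R6, R7, R8, R13, R14, R16} → V_7 = -0.07271
Node n8: branches {R4, R5, R8, R17} → V_8 = -0.006279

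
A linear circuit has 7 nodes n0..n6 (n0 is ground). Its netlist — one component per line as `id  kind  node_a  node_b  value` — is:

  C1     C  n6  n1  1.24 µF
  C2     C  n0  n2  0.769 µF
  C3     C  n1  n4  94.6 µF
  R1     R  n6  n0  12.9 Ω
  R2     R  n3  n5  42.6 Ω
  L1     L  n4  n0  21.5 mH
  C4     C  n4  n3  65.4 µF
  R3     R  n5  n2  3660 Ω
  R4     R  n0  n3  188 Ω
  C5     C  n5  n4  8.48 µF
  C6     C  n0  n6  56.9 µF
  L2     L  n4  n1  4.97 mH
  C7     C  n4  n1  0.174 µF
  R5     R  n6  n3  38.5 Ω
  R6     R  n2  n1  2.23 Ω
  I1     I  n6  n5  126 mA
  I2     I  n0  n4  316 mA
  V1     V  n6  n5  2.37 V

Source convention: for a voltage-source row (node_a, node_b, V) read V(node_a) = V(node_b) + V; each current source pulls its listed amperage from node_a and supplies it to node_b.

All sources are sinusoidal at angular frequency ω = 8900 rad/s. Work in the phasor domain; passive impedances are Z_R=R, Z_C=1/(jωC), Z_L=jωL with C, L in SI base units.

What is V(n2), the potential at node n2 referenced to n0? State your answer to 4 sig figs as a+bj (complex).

-0.1533-3.440j V

Element admittances at ω=8900 rad/s:
  Y(C1) = 0.000+0.01104j S between n6,n1
  Y(C2) = 0.000+0.006844j S between n0,n2
  Y(C3) = 0.000+0.8419j S between n1,n4
  Y(R1) = 0.07752+0.000j S between n6,n0
  Y(R2) = 0.02347+0.000j S between n3,n5
  Y(L1) = 0.000-0.005226j S between n4,n0
  Y(C4) = 0.000+0.5821j S between n4,n3
  Y(R3) = 0.0002732+0.000j S between n5,n2
  Y(R4) = 0.005319+0.000j S between n0,n3
  Y(C5) = 0.000+0.07547j S between n5,n4
  Y(C6) = 0.000+0.5064j S between n0,n6
  Y(L2) = 0.000-0.02261j S between n4,n1
  Y(C7) = 0.000+0.001549j S between n4,n1
  Y(R5) = 0.02597+0.000j S between n6,n3
  Y(R6) = 0.4484+0.000j S between n2,n1
  I1: injects 0.126 A into n5 (from n6)
  I2: injects 0.316 A into n4 (from n0)
  V1: constraint V(n6)−V(n5) = 2.37
Assemble and solve the 7×7 MNA system:
  V(n1)=-0.09947-3.444j  V(n2)=-0.1533-3.440j  V(n3)=0.1659-3.412j  V(n4)=-0.1047-3.512j  V(n5)=-2.242-0.5925j  V(n6)=0.1275-0.5925j
  i(V1)=-0.4035-0.09438j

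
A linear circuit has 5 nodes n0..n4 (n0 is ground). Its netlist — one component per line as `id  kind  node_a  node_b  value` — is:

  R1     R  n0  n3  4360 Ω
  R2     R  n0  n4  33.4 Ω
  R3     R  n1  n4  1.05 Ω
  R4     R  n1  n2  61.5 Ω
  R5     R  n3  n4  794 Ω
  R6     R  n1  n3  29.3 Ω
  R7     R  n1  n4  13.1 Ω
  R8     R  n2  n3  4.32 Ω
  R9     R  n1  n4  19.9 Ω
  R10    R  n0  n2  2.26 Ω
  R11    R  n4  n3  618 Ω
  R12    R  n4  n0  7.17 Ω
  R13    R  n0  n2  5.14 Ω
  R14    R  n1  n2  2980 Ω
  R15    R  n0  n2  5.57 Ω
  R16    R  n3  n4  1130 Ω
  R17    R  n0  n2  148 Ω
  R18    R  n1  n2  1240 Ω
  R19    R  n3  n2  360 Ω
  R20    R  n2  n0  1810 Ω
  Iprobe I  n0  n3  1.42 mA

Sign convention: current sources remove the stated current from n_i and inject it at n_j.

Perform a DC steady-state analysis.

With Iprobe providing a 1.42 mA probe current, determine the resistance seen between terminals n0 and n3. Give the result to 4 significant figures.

Apply KCL at each of the 4 non-ground nodes and solve the resulting linear system.
Node n1: branches {R3, R4, R6, R7, R9, R14, R18} → V_1 = 0.001370
Node n2: branches {R4, R8, R10, R13, R14, R15, R17, R18, R19, R20} → V_2 = 0.001475
Node n3: branches {R1, R5, R6, R8, R11, R16, R19, Iprobe} → V_3 = 0.006670
Node n4: branches {R2, R3, R5, R7, R9, R11, R12, R16} → V_4 = 0.001200

R_eq = 4.697 Ω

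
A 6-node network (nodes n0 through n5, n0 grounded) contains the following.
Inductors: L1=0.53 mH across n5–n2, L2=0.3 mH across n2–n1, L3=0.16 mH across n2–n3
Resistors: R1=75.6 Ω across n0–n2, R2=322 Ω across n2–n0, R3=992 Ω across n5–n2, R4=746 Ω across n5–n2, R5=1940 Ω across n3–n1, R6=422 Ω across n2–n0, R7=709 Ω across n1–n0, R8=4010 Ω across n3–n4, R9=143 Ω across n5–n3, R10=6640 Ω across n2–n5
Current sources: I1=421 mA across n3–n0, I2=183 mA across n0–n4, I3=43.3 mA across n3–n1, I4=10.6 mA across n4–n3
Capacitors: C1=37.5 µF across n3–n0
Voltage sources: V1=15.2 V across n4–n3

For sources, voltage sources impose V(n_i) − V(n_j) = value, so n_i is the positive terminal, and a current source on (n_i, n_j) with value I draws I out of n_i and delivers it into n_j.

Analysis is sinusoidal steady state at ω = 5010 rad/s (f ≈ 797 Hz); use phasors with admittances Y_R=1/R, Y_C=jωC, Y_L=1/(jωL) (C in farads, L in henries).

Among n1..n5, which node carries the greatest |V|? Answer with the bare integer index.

Element admittances at ω=5010 rad/s:
  Y(L1) = 0.000-0.3766j S between n5,n2
  Y(L2) = 0.000-0.6653j S between n2,n1
  Y(R1) = 0.01323+0.000j S between n0,n2
  Y(R2) = 0.003106+0.000j S between n2,n0
  I1: injects 0.421 A into n0 (from n3)
  Y(R3) = 0.001008+0.000j S between n5,n2
  Y(R4) = 0.001340+0.000j S between n5,n2
  Y(R5) = 0.0005155+0.000j S between n3,n1
  Y(C1) = 0.000+0.1879j S between n3,n0
  Y(R6) = 0.002370+0.000j S between n2,n0
  Y(R7) = 0.001410+0.000j S between n1,n0
  Y(R8) = 0.0002494+0.000j S between n3,n4
  I2: injects 0.183 A into n4 (from n0)
  I3: injects 0.0433 A into n1 (from n3)
  Y(R9) = 0.006993+0.000j S between n5,n3
  Y(R10) = 0.0001506+0.000j S between n2,n5
  I4: injects 0.0106 A into n3 (from n4)
  Y(L3) = 0.000-1.248j S between n2,n3
  V1: constraint V(n4)−V(n3) = 15.2
Assemble and solve the 6×6 MNA system:
  V(n1)=-0.1146+1.356j  V(n2)=-0.1175+1.291j  V(n3)=-0.1387+1.254j  V(n4)=15.06+1.254j  V(n5)=-0.1169+1.290j
  i(V1)=0.1686+0.000j

4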